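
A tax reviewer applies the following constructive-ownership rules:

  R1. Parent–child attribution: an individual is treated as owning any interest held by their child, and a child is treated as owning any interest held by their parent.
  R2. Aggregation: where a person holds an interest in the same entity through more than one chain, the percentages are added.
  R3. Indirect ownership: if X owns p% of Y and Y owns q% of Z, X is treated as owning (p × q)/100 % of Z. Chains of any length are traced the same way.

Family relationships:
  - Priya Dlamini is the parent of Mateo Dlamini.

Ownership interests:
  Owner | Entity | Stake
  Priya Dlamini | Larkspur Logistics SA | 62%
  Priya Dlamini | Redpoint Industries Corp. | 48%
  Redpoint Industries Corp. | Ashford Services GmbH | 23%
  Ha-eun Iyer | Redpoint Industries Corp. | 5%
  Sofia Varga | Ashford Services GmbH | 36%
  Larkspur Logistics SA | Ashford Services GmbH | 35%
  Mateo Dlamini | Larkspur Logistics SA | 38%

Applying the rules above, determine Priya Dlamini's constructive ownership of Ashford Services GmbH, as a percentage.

By parent–child attribution (R1), Priya Dlamini is treated as also owning Mateo Dlamini's interest in Larkspur Logistics SA, giving 62% + 38% = 100%.
Chain via Larkspur Logistics SA (R3): 100% × 35% = 35% of Ashford Services GmbH.
Chain via Redpoint Industries Corp. (R3): 48% × 23% = 11.04% of Ashford Services GmbH.
Aggregating (R2): 35% + 11.04% = 46.04%.

46.04%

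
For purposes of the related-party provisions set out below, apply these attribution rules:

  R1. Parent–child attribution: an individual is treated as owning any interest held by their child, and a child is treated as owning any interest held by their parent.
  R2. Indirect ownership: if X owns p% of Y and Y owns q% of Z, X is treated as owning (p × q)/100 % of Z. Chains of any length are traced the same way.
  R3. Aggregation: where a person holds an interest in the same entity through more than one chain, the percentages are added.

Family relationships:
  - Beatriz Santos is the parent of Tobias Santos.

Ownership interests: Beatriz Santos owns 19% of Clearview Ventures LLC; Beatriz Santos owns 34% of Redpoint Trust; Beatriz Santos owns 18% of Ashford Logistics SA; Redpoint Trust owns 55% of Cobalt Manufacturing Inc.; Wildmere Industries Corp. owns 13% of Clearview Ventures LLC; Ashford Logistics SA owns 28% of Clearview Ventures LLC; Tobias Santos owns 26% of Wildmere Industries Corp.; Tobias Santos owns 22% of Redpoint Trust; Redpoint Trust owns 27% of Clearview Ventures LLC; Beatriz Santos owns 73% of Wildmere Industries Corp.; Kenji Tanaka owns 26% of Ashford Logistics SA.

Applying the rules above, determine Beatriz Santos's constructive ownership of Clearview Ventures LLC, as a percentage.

By parent–child attribution (R1), Beatriz Santos is treated as also owning Tobias Santos's interest in Wildmere Industries Corp, giving 73% + 26% = 99%.
By parent–child attribution (R1), Beatriz Santos is treated as also owning Tobias Santos's interest in Redpoint Trust, giving 34% + 22% = 56%.
Chain via Wildmere Industries Corp. (R2): 99% × 13% = 12.87% of Clearview Ventures LLC.
Chain via Ashford Logistics SA (R2): 18% × 28% = 5.04% of Clearview Ventures LLC.
Chain via Redpoint Trust (R2): 56% × 27% = 15.12% of Clearview Ventures LLC.
Direct interest in Clearview Ventures LLC: 19%.
Aggregating (R3): 12.87% + 5.04% + 15.12% + 19% = 52.03%.

52.03%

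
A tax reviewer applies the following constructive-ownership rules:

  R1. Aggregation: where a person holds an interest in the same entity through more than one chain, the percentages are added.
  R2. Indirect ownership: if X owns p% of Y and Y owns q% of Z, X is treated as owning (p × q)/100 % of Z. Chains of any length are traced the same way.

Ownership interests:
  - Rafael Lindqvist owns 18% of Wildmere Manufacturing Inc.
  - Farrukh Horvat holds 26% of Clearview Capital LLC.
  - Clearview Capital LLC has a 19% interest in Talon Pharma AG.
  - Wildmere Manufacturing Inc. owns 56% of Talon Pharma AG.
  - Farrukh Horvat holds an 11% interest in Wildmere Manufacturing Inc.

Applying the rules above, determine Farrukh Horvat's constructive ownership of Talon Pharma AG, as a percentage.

11.1%

Chain via Clearview Capital LLC (R2): 26% × 19% = 4.94% of Talon Pharma AG.
Chain via Wildmere Manufacturing Inc. (R2): 11% × 56% = 6.16% of Talon Pharma AG.
Aggregating (R1): 4.94% + 6.16% = 11.1%.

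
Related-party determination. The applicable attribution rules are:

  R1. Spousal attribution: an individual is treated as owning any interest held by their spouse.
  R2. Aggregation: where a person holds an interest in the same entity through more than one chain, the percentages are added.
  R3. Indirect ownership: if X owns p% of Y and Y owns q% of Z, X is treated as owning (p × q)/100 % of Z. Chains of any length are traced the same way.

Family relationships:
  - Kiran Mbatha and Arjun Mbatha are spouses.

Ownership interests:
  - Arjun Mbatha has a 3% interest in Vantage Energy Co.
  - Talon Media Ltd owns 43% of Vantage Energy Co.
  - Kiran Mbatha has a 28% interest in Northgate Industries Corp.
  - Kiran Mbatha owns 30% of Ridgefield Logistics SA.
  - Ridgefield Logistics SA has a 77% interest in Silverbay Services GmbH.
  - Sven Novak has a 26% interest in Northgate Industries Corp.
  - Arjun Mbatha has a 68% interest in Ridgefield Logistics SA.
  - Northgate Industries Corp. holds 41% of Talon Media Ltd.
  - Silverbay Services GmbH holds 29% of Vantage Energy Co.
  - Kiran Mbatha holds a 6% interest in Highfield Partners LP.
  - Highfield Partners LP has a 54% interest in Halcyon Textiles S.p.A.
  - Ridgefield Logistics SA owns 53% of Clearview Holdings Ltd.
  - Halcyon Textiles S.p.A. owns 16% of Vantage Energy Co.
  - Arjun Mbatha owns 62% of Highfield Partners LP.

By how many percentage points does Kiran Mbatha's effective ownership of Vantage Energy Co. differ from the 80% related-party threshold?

By spousal attribution (R1), Kiran Mbatha is treated as also owning Arjun Mbatha's interest in Highfield Partners LP, giving 6% + 62% = 68%.
By spousal attribution (R1), Kiran Mbatha is treated as also owning Arjun Mbatha's interest in Ridgefield Logistics SA, giving 30% + 68% = 98%.
By spousal attribution (R1), Kiran Mbatha is treated as owning Arjun Mbatha's 3% interest in Vantage Energy Co.
Chain via Highfield Partners LP → Halcyon Textiles S.p.A. (R3): 68% × 54% × 16% = 5.8752% of Vantage Energy Co.
Chain via Ridgefield Logistics SA → Silverbay Services GmbH (R3): 98% × 77% × 29% = 21.8834% of Vantage Energy Co.
Chain via Northgate Industries Corp. → Talon Media Ltd (R3): 28% × 41% × 43% = 4.9364% of Vantage Energy Co.
Direct interest in Vantage Energy Co: 3%.
Aggregating (R2): 5.8752% + 21.8834% + 4.9364% + 3% = 35.695%.
35.695% falls short of the 80% threshold by 44.305 percentage points.

44.305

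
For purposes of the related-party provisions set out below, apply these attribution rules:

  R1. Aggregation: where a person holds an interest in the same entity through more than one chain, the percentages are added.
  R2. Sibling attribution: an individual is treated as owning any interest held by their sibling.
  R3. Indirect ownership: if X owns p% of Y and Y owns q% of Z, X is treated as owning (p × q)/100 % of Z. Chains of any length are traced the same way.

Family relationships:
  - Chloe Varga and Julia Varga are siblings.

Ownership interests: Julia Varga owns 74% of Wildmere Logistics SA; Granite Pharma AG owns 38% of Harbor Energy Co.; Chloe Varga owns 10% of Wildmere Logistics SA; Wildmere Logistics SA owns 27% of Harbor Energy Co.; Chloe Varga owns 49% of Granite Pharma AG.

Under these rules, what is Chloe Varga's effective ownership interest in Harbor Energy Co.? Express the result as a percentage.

41.3%

By sibling attribution (R2), Chloe Varga is treated as also owning Julia Varga's interest in Wildmere Logistics SA, giving 10% + 74% = 84%.
Chain via Wildmere Logistics SA (R3): 84% × 27% = 22.68% of Harbor Energy Co.
Chain via Granite Pharma AG (R3): 49% × 38% = 18.62% of Harbor Energy Co.
Aggregating (R1): 22.68% + 18.62% = 41.3%.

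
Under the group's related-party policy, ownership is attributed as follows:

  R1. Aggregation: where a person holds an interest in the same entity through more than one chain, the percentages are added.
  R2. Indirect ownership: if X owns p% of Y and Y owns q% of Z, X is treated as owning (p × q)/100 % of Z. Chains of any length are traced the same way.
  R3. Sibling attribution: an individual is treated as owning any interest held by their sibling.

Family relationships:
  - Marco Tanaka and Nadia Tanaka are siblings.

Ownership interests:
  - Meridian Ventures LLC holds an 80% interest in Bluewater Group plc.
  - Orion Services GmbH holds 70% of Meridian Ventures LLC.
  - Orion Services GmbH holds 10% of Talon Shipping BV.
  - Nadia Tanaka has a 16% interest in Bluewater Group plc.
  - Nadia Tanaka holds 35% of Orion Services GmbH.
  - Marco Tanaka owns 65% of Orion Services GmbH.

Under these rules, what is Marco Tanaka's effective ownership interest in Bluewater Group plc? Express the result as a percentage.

By sibling attribution (R3), Marco Tanaka is treated as also owning Nadia Tanaka's interest in Orion Services GmbH, giving 65% + 35% = 100%.
By sibling attribution (R3), Marco Tanaka is treated as owning Nadia Tanaka's 16% interest in Bluewater Group plc.
Chain via Orion Services GmbH → Meridian Ventures LLC (R2): 100% × 70% × 80% = 56% of Bluewater Group plc.
Direct interest in Bluewater Group plc: 16%.
Aggregating (R1): 56% + 16% = 72%.

72%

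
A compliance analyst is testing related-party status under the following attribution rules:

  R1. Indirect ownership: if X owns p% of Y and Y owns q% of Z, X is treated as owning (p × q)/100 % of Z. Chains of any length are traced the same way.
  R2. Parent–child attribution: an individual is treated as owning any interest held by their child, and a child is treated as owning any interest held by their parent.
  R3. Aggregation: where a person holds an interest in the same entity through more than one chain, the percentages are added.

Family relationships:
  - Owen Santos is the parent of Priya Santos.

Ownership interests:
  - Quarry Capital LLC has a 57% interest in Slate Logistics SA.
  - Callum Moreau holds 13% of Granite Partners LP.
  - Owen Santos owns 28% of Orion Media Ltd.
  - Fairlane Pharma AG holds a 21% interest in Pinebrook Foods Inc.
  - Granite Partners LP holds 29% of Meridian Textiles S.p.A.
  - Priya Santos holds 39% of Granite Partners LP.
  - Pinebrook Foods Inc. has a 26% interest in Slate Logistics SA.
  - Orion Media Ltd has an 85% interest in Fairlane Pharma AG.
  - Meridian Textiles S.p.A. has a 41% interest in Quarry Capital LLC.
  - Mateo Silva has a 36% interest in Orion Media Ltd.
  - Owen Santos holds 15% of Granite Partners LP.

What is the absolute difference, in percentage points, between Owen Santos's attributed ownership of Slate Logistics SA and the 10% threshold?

By parent–child attribution (R2), Owen Santos is treated as also owning Priya Santos's interest in Granite Partners LP, giving 15% + 39% = 54%.
Chain via Granite Partners LP → Meridian Textiles S.p.A. → Quarry Capital LLC (R1): 54% × 29% × 41% × 57% = 3.659742% of Slate Logistics SA.
Chain via Orion Media Ltd → Fairlane Pharma AG → Pinebrook Foods Inc. (R1): 28% × 85% × 21% × 26% = 1.29948% of Slate Logistics SA.
Aggregating (R3): 3.659742% + 1.29948% = 4.959222%.
4.959222% falls short of the 10% threshold by 5.040778 percentage points.

5.040778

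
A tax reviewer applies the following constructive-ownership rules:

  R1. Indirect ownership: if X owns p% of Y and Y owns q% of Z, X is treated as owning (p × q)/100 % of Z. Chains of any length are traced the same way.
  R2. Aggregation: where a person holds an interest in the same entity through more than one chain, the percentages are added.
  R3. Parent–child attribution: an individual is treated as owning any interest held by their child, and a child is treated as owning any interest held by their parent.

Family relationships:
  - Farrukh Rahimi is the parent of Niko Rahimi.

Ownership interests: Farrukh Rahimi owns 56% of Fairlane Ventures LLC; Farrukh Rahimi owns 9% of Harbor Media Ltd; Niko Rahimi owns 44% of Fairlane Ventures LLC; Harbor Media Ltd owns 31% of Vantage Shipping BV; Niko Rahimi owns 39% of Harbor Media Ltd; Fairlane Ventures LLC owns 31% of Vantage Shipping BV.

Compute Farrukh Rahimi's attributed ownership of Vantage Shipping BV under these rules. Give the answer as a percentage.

By parent–child attribution (R3), Farrukh Rahimi is treated as also owning Niko Rahimi's interest in Harbor Media Ltd, giving 9% + 39% = 48%.
By parent–child attribution (R3), Farrukh Rahimi is treated as also owning Niko Rahimi's interest in Fairlane Ventures LLC, giving 56% + 44% = 100%.
Chain via Harbor Media Ltd (R1): 48% × 31% = 14.88% of Vantage Shipping BV.
Chain via Fairlane Ventures LLC (R1): 100% × 31% = 31% of Vantage Shipping BV.
Aggregating (R2): 14.88% + 31% = 45.88%.

45.88%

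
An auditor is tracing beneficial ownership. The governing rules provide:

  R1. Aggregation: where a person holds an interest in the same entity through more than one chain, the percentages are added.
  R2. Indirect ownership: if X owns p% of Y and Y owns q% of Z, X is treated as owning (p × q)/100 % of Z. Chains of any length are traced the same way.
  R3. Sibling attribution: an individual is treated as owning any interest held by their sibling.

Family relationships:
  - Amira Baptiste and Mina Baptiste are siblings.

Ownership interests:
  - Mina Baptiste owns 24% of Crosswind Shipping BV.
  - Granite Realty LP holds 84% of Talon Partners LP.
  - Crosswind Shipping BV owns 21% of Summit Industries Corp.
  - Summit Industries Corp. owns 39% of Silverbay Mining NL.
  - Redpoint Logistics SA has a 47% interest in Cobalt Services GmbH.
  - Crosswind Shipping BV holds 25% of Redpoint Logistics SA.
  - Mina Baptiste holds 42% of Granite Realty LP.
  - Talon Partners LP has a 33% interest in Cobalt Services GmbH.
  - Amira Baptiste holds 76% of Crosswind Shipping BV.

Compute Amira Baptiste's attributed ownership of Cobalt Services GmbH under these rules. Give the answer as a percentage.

23.3924%

By sibling attribution (R3), Amira Baptiste is treated as also owning Mina Baptiste's interest in Crosswind Shipping BV, giving 76% + 24% = 100%.
By sibling attribution (R3), Amira Baptiste is treated as owning Mina Baptiste's 42% interest in Granite Realty LP.
Chain via Crosswind Shipping BV → Redpoint Logistics SA (R2): 100% × 25% × 47% = 11.75% of Cobalt Services GmbH.
Chain via Granite Realty LP → Talon Partners LP (R2): 42% × 84% × 33% = 11.6424% of Cobalt Services GmbH.
Aggregating (R1): 11.75% + 11.6424% = 23.3924%.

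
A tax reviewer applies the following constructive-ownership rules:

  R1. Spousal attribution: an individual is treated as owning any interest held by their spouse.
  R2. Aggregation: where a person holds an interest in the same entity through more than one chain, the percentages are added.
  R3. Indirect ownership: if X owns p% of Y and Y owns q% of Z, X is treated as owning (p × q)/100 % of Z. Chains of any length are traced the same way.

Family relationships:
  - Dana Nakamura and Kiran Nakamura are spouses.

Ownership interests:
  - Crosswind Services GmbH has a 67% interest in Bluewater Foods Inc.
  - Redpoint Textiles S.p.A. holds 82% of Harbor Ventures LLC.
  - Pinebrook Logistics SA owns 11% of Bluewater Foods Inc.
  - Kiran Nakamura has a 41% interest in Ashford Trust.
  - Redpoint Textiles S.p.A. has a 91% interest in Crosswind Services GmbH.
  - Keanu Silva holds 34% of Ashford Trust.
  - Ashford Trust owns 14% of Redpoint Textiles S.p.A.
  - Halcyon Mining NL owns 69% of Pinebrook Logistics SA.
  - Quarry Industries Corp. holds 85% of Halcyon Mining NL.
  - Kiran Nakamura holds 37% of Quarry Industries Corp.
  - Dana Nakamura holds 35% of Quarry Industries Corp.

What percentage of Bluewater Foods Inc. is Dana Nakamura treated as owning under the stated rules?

By spousal attribution (R1), Dana Nakamura is treated as also owning Kiran Nakamura's interest in Quarry Industries Corp, giving 35% + 37% = 72%.
By spousal attribution (R1), Dana Nakamura is treated as owning Kiran Nakamura's 41% interest in Ashford Trust.
Chain via Quarry Industries Corp. → Halcyon Mining NL → Pinebrook Logistics SA (R3): 72% × 85% × 69% × 11% = 4.64508% of Bluewater Foods Inc.
Chain via Ashford Trust → Redpoint Textiles S.p.A. → Crosswind Services GmbH (R3): 41% × 14% × 91% × 67% = 3.499678% of Bluewater Foods Inc.
Aggregating (R2): 4.64508% + 3.499678% = 8.144758%.

8.144758%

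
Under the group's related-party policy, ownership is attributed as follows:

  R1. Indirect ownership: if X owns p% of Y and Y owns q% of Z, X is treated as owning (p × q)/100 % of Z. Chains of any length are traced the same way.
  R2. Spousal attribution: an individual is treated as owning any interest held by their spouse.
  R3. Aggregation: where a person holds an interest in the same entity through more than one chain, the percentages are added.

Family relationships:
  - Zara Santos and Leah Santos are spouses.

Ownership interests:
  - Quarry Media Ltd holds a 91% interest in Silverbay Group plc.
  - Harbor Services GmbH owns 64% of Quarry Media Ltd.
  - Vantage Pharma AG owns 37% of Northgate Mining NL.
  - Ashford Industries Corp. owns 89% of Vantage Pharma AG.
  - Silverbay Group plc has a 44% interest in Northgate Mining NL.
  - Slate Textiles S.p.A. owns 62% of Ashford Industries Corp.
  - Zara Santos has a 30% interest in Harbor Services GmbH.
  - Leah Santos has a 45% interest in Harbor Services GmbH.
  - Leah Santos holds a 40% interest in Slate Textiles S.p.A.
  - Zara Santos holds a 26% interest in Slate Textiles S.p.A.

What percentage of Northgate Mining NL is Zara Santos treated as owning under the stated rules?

By spousal attribution (R2), Zara Santos is treated as also owning Leah Santos's interest in Harbor Services GmbH, giving 30% + 45% = 75%.
By spousal attribution (R2), Zara Santos is treated as also owning Leah Santos's interest in Slate Textiles S.p.A, giving 26% + 40% = 66%.
Chain via Harbor Services GmbH → Quarry Media Ltd → Silverbay Group plc (R1): 75% × 64% × 91% × 44% = 19.2192% of Northgate Mining NL.
Chain via Slate Textiles S.p.A. → Ashford Industries Corp. → Vantage Pharma AG (R1): 66% × 62% × 89% × 37% = 13.474956% of Northgate Mining NL.
Aggregating (R3): 19.2192% + 13.474956% = 32.694156%.

32.694156%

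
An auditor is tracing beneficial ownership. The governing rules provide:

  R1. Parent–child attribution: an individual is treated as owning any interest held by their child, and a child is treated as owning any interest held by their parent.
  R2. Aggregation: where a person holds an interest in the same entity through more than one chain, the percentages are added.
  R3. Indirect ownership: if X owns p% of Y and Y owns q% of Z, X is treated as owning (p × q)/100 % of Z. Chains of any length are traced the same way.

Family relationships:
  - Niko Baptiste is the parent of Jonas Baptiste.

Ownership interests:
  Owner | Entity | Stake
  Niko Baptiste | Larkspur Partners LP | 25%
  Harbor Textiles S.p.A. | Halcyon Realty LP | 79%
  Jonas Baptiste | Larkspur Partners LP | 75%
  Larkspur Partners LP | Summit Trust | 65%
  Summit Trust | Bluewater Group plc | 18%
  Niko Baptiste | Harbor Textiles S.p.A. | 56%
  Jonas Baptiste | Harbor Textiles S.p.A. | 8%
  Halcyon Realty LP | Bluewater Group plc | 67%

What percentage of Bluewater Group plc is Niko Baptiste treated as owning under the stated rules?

45.5752%

By parent–child attribution (R1), Niko Baptiste is treated as also owning Jonas Baptiste's interest in Larkspur Partners LP, giving 25% + 75% = 100%.
By parent–child attribution (R1), Niko Baptiste is treated as also owning Jonas Baptiste's interest in Harbor Textiles S.p.A, giving 56% + 8% = 64%.
Chain via Larkspur Partners LP → Summit Trust (R3): 100% × 65% × 18% = 11.7% of Bluewater Group plc.
Chain via Harbor Textiles S.p.A. → Halcyon Realty LP (R3): 64% × 79% × 67% = 33.8752% of Bluewater Group plc.
Aggregating (R2): 11.7% + 33.8752% = 45.5752%.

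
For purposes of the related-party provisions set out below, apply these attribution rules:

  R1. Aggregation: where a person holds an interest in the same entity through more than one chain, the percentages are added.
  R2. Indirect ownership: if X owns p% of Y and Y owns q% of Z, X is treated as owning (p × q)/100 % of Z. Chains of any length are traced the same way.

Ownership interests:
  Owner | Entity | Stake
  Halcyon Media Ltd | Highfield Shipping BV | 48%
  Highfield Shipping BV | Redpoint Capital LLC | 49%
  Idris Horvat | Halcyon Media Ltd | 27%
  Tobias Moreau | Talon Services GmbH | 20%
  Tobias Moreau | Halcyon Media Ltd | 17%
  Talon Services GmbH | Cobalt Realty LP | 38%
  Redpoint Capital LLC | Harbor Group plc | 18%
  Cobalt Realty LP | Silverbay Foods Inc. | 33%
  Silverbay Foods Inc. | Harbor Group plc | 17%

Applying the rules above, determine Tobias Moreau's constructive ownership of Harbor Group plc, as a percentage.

Chain via Talon Services GmbH → Cobalt Realty LP → Silverbay Foods Inc. (R2): 20% × 38% × 33% × 17% = 0.42636% of Harbor Group plc.
Chain via Halcyon Media Ltd → Highfield Shipping BV → Redpoint Capital LLC (R2): 17% × 48% × 49% × 18% = 0.719712% of Harbor Group plc.
Aggregating (R1): 0.42636% + 0.719712% = 1.146072%.

1.146072%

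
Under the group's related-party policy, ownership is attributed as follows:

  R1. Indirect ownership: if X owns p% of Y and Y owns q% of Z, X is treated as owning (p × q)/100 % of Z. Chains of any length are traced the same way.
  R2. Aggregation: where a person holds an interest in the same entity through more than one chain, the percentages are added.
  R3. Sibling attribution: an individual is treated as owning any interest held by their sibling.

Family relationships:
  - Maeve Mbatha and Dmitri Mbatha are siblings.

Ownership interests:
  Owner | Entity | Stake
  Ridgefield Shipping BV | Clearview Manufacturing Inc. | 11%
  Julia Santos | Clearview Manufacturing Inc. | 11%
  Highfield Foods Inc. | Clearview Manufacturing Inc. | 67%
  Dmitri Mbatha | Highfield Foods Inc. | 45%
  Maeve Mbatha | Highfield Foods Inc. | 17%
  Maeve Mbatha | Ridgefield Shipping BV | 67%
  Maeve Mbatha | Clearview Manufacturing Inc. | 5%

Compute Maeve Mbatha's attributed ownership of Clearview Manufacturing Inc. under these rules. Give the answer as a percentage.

53.91%

By sibling attribution (R3), Maeve Mbatha is treated as also owning Dmitri Mbatha's interest in Highfield Foods Inc, giving 17% + 45% = 62%.
Chain via Ridgefield Shipping BV (R1): 67% × 11% = 7.37% of Clearview Manufacturing Inc.
Chain via Highfield Foods Inc. (R1): 62% × 67% = 41.54% of Clearview Manufacturing Inc.
Direct interest in Clearview Manufacturing Inc: 5%.
Aggregating (R2): 7.37% + 41.54% + 5% = 53.91%.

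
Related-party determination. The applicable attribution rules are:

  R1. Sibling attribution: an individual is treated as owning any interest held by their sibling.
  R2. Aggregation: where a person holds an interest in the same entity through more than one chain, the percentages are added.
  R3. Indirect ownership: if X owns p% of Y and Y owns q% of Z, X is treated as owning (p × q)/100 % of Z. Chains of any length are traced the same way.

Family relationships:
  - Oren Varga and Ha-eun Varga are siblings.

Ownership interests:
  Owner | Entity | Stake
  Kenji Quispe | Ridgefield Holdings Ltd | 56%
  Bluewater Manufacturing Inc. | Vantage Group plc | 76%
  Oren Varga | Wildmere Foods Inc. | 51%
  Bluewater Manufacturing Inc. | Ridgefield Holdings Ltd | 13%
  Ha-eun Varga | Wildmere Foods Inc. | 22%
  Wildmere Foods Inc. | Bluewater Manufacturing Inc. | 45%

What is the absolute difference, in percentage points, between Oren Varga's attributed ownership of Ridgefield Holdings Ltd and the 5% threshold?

By sibling attribution (R1), Oren Varga is treated as also owning Ha-eun Varga's interest in Wildmere Foods Inc, giving 51% + 22% = 73%.
Chain via Wildmere Foods Inc. → Bluewater Manufacturing Inc. (R3): 73% × 45% × 13% = 4.2705% of Ridgefield Holdings Ltd.
4.2705% falls short of the 5% threshold by 0.7295 percentage points.

0.7295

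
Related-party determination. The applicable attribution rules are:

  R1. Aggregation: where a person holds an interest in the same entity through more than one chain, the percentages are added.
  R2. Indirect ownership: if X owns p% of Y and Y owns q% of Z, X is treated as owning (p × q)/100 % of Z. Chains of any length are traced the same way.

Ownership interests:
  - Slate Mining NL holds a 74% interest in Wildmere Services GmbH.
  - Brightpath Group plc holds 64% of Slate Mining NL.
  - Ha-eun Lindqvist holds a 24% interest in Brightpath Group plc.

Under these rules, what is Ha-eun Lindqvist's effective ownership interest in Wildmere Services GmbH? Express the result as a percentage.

Chain via Brightpath Group plc → Slate Mining NL (R2): 24% × 64% × 74% = 11.3664% of Wildmere Services GmbH.

11.3664%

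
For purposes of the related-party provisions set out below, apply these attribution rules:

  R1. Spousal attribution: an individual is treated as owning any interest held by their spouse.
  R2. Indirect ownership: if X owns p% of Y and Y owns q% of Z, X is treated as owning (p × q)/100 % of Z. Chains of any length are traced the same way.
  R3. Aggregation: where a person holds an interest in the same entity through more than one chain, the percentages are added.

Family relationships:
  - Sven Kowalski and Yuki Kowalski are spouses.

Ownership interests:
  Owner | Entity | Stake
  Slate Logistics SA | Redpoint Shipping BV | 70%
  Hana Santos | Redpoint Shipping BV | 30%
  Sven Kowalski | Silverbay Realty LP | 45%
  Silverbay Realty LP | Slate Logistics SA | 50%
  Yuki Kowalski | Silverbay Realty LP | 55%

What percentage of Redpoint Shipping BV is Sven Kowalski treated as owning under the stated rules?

By spousal attribution (R1), Sven Kowalski is treated as also owning Yuki Kowalski's interest in Silverbay Realty LP, giving 45% + 55% = 100%.
Chain via Silverbay Realty LP → Slate Logistics SA (R2): 100% × 50% × 70% = 35% of Redpoint Shipping BV.

35%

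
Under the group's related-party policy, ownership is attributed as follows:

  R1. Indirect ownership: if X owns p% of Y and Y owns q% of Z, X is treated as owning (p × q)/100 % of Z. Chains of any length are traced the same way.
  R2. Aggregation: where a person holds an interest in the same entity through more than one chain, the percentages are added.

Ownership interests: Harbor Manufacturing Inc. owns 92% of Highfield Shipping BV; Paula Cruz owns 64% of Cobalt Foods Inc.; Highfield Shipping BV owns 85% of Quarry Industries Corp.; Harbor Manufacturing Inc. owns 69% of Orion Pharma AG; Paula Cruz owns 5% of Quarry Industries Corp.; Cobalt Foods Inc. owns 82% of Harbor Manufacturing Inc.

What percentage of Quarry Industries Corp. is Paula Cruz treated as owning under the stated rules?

Chain via Cobalt Foods Inc. → Harbor Manufacturing Inc. → Highfield Shipping BV (R1): 64% × 82% × 92% × 85% = 41.03936% of Quarry Industries Corp.
Direct interest in Quarry Industries Corp: 5%.
Aggregating (R2): 41.03936% + 5% = 46.03936%.

46.03936%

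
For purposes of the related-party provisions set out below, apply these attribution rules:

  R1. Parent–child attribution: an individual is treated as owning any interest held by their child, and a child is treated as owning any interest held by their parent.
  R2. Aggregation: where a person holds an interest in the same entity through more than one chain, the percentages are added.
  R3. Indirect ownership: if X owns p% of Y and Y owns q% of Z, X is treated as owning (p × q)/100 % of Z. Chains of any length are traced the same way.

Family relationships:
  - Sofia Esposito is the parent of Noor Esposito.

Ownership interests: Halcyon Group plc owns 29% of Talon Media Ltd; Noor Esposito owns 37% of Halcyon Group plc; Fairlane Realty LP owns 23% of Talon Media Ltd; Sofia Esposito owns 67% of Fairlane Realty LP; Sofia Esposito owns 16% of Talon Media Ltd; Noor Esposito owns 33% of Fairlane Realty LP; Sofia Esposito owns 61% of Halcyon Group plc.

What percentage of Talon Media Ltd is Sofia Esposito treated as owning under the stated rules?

67.42%

By parent–child attribution (R1), Sofia Esposito is treated as also owning Noor Esposito's interest in Fairlane Realty LP, giving 67% + 33% = 100%.
By parent–child attribution (R1), Sofia Esposito is treated as also owning Noor Esposito's interest in Halcyon Group plc, giving 61% + 37% = 98%.
Chain via Fairlane Realty LP (R3): 100% × 23% = 23% of Talon Media Ltd.
Chain via Halcyon Group plc (R3): 98% × 29% = 28.42% of Talon Media Ltd.
Direct interest in Talon Media Ltd: 16%.
Aggregating (R2): 23% + 28.42% + 16% = 67.42%.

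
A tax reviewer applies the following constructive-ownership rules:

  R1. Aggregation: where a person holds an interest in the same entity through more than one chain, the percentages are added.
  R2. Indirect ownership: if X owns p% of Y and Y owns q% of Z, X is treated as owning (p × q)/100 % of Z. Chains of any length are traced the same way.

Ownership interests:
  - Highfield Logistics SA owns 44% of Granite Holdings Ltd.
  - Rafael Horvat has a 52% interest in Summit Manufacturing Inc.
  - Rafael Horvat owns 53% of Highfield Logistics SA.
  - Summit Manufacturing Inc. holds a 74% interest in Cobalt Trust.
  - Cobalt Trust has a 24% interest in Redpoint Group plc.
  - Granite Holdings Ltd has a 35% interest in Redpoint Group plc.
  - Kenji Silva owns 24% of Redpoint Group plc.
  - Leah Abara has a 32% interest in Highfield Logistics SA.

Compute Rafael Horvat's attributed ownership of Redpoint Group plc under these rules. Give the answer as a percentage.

17.3972%

Chain via Summit Manufacturing Inc. → Cobalt Trust (R2): 52% × 74% × 24% = 9.2352% of Redpoint Group plc.
Chain via Highfield Logistics SA → Granite Holdings Ltd (R2): 53% × 44% × 35% = 8.162% of Redpoint Group plc.
Aggregating (R1): 9.2352% + 8.162% = 17.3972%.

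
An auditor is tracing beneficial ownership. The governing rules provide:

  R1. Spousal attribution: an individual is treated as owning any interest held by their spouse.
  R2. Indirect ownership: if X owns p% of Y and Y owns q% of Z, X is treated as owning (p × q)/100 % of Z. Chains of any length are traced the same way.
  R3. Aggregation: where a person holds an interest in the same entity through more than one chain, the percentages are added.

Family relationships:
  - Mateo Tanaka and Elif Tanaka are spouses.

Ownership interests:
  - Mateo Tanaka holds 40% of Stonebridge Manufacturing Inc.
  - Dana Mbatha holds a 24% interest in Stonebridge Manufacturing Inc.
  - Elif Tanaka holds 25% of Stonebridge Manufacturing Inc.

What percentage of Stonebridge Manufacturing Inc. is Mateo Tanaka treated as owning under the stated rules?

By spousal attribution (R1), Mateo Tanaka is treated as also owning Elif Tanaka's interest in Stonebridge Manufacturing Inc, giving 40% + 25% = 65%.
Direct interest in Stonebridge Manufacturing Inc: 65%.

65%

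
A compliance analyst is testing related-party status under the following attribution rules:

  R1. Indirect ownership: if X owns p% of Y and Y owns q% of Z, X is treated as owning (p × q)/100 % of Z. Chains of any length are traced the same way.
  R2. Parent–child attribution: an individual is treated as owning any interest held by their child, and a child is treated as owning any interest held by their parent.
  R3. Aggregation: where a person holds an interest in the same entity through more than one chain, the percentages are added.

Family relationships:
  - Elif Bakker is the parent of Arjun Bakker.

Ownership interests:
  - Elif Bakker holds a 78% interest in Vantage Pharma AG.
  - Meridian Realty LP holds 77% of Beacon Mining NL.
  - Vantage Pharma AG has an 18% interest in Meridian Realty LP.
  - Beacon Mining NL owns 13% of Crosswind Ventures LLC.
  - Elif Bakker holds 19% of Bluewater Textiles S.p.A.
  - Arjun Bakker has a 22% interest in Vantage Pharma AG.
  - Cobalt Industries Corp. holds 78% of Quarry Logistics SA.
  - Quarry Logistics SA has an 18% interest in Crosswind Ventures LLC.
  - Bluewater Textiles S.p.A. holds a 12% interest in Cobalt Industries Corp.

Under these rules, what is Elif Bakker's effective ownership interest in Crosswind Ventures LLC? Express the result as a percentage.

By parent–child attribution (R2), Elif Bakker is treated as also owning Arjun Bakker's interest in Vantage Pharma AG, giving 78% + 22% = 100%.
Chain via Bluewater Textiles S.p.A. → Cobalt Industries Corp. → Quarry Logistics SA (R1): 19% × 12% × 78% × 18% = 0.320112% of Crosswind Ventures LLC.
Chain via Vantage Pharma AG → Meridian Realty LP → Beacon Mining NL (R1): 100% × 18% × 77% × 13% = 1.8018% of Crosswind Ventures LLC.
Aggregating (R3): 0.320112% + 1.8018% = 2.121912%.

2.121912%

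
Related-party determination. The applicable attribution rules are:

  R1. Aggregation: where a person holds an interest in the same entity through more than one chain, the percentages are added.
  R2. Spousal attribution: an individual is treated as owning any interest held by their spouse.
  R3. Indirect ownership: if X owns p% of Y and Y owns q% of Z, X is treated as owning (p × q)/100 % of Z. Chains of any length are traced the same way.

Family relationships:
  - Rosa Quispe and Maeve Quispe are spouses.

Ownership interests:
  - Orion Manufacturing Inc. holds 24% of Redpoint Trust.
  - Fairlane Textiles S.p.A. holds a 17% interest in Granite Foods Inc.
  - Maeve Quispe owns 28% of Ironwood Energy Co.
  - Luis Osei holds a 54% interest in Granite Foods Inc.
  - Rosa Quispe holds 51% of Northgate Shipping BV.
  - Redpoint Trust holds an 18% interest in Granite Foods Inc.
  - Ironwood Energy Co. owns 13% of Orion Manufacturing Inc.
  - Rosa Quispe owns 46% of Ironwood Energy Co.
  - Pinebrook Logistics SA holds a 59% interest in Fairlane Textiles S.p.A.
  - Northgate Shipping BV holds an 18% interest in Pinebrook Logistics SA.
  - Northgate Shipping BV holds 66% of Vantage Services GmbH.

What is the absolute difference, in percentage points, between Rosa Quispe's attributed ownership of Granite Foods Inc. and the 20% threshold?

18.663662

By spousal attribution (R2), Rosa Quispe is treated as also owning Maeve Quispe's interest in Ironwood Energy Co, giving 46% + 28% = 74%.
Chain via Northgate Shipping BV → Pinebrook Logistics SA → Fairlane Textiles S.p.A. (R3): 51% × 18% × 59% × 17% = 0.920754% of Granite Foods Inc.
Chain via Ironwood Energy Co. → Orion Manufacturing Inc. → Redpoint Trust (R3): 74% × 13% × 24% × 18% = 0.415584% of Granite Foods Inc.
Aggregating (R1): 0.920754% + 0.415584% = 1.336338%.
1.336338% falls short of the 20% threshold by 18.663662 percentage points.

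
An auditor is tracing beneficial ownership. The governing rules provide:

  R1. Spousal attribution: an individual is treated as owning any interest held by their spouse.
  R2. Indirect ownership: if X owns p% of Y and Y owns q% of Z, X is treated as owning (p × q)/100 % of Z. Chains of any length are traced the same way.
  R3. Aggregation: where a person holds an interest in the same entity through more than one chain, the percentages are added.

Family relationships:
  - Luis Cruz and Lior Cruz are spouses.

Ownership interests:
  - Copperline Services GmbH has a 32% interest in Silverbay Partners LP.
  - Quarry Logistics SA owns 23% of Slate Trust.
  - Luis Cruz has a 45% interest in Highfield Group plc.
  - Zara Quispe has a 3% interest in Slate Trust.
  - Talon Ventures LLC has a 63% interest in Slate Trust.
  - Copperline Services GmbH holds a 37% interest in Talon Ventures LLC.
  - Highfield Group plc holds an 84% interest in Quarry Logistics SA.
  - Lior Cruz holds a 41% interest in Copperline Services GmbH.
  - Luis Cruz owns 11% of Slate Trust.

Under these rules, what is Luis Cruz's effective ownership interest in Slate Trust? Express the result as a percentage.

By spousal attribution (R1), Luis Cruz is treated as owning Lior Cruz's 41% interest in Copperline Services GmbH.
Chain via Highfield Group plc → Quarry Logistics SA (R2): 45% × 84% × 23% = 8.694% of Slate Trust.
Direct interest in Slate Trust: 11%.
Chain via Copperline Services GmbH → Talon Ventures LLC (R2): 41% × 37% × 63% = 9.5571% of Slate Trust.
Aggregating (R3): 8.694% + 11% + 9.5571% = 29.2511%.

29.2511%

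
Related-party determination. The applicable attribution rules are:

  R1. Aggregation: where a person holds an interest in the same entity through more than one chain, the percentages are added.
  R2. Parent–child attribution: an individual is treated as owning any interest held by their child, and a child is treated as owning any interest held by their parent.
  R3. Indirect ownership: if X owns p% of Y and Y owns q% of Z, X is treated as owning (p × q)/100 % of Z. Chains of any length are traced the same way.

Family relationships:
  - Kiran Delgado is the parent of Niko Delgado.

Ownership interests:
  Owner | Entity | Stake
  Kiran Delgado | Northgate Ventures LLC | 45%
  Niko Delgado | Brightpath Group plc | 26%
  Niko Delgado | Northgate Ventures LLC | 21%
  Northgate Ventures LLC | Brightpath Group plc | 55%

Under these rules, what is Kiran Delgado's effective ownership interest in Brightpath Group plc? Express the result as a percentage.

62.3%

By parent–child attribution (R2), Kiran Delgado is treated as also owning Niko Delgado's interest in Northgate Ventures LLC, giving 45% + 21% = 66%.
By parent–child attribution (R2), Kiran Delgado is treated as owning Niko Delgado's 26% interest in Brightpath Group plc.
Chain via Northgate Ventures LLC (R3): 66% × 55% = 36.3% of Brightpath Group plc.
Direct interest in Brightpath Group plc: 26%.
Aggregating (R1): 36.3% + 26% = 62.3%.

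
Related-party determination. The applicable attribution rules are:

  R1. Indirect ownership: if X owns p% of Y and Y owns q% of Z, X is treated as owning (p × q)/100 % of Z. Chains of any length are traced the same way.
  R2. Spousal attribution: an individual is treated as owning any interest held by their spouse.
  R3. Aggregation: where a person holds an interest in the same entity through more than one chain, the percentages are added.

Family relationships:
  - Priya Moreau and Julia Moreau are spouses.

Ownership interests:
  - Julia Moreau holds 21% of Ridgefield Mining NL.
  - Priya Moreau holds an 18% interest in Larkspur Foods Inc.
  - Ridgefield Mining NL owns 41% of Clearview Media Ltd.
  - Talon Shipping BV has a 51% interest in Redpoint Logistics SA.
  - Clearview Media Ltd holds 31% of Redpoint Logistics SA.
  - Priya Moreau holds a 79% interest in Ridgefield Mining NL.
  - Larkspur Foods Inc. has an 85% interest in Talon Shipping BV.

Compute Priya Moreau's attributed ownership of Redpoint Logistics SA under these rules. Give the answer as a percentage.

By spousal attribution (R2), Priya Moreau is treated as also owning Julia Moreau's interest in Ridgefield Mining NL, giving 79% + 21% = 100%.
Chain via Ridgefield Mining NL → Clearview Media Ltd (R1): 100% × 41% × 31% = 12.71% of Redpoint Logistics SA.
Chain via Larkspur Foods Inc. → Talon Shipping BV (R1): 18% × 85% × 51% = 7.803% of Redpoint Logistics SA.
Aggregating (R3): 12.71% + 7.803% = 20.513%.

20.513%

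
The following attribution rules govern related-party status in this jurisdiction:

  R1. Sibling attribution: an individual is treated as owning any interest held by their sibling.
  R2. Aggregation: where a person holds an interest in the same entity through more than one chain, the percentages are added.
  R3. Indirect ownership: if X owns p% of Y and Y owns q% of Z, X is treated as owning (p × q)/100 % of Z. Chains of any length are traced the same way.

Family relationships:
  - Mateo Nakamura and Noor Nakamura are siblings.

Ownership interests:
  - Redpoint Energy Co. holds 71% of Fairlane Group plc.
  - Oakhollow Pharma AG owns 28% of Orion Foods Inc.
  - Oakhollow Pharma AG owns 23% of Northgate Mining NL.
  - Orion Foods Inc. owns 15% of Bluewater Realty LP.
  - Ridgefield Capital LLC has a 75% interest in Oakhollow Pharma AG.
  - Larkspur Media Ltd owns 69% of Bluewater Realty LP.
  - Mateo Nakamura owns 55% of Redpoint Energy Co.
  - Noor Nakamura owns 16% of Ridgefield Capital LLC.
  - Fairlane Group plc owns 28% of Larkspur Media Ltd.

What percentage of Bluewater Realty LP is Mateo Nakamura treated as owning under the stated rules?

By sibling attribution (R1), Mateo Nakamura is treated as owning Noor Nakamura's 16% interest in Ridgefield Capital LLC.
Chain via Redpoint Energy Co. → Fairlane Group plc → Larkspur Media Ltd (R3): 55% × 71% × 28% × 69% = 7.54446% of Bluewater Realty LP.
Chain via Ridgefield Capital LLC → Oakhollow Pharma AG → Orion Foods Inc. (R3): 16% × 75% × 28% × 15% = 0.504% of Bluewater Realty LP.
Aggregating (R2): 7.54446% + 0.504% = 8.04846%.

8.04846%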